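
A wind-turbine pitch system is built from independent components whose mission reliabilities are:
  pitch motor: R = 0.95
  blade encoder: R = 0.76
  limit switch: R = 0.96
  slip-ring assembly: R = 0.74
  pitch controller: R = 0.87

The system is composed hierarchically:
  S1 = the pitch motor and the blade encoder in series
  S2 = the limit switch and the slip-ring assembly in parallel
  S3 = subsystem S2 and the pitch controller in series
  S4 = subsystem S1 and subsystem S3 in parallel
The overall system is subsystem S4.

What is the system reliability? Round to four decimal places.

Series (pitch motor and blade encoder): 0.950000 × 0.760000 = 0.722000
Parallel (limit switch and slip-ring assembly): 1 − (1 − 0.960000)(1 − 0.740000) = 0.989600
Series ([0.989600] and pitch controller): 0.989600 × 0.870000 = 0.860952
Parallel ([0.722000] and [0.860952]): 1 − (1 − 0.722000)(1 − 0.860952) = 0.9613

0.9613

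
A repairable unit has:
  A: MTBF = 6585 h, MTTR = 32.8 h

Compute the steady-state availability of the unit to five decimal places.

A(A) = MTBF/(MTBF+MTTR) = 6585/(6585+32.8) = 0.99504

0.99504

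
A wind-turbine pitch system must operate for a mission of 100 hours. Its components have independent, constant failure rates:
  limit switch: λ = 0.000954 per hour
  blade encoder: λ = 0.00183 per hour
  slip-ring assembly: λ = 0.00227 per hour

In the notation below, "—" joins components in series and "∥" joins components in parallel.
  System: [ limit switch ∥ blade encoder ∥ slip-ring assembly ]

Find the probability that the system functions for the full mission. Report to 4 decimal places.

0.9969

R(limit switch) = exp(−0.000954 × 100) = 0.909009
R(blade encoder) = exp(−0.00183 × 100) = 0.832768
R(slip-ring assembly) = exp(−0.00227 × 100) = 0.796921
Parallel (limit switch, blade encoder, and slip-ring assembly): 1 − (1 − 0.909009)(1 − 0.832768)(1 − 0.796921) = 0.9969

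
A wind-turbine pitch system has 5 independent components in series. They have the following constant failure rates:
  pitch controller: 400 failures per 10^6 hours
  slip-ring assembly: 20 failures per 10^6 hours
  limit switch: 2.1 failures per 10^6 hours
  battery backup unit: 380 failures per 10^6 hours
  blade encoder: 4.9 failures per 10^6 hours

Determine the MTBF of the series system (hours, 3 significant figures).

Series of exponential components: λ_sys = Σ λ_i
λ_sys = 0.00040 + 0.000020 + 0.0000021 + 0.00038 + 0.0000049 = 8.0700e-04 /h
MTBF = 1 / λ_sys = 1240 h

1240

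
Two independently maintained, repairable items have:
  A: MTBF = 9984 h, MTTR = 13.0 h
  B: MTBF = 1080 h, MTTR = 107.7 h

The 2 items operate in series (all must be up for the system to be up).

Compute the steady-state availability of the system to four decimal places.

A(A) = MTBF/(MTBF+MTTR) = 9984/(9984+13.0) = 0.998700
A(B) = MTBF/(MTBF+MTTR) = 1080/(1080+107.7) = 0.909321
Series availability: 0.998700 × 0.909321 = 0.9081

0.9081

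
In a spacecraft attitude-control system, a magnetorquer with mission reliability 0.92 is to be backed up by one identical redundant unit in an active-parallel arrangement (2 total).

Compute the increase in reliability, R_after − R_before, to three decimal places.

R_before = 0.92
R_after = 1 − (1 − 0.92)^2 = 0.994
ΔR = 0.994 − 0.92 = 0.074

0.074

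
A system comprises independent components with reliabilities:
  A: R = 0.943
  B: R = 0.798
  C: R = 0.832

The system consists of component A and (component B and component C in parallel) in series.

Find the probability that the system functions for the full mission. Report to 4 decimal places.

Parallel (B and C): 1 − (1 − 0.798000)(1 − 0.832000) = 0.966064
Series (A and [0.966064]): 0.943000 × 0.966064 = 0.9110

0.9110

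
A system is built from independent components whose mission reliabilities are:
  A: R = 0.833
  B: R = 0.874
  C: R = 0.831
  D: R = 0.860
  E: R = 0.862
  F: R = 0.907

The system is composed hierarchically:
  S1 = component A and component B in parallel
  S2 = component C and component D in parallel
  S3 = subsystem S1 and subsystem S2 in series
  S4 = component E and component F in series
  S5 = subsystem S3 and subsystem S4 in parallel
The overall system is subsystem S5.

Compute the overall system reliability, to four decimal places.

0.9904

Parallel (A and B): 1 − (1 − 0.833000)(1 − 0.874000) = 0.978958
Parallel (C and D): 1 − (1 − 0.831000)(1 − 0.860000) = 0.976340
Series ([0.978958] and [0.976340]): 0.978958 × 0.976340 = 0.955796
Series (E and F): 0.862000 × 0.907000 = 0.781834
Parallel ([0.955796] and [0.781834]): 1 − (1 − 0.955796)(1 − 0.781834) = 0.9904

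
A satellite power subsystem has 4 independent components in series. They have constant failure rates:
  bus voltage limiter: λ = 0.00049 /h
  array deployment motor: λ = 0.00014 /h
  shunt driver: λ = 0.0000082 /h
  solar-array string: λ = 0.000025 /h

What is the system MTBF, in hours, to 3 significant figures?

Series of exponential components: λ_sys = Σ λ_i
λ_sys = 0.00049 + 0.00014 + 0.0000082 + 0.000025 = 6.6320e-04 /h
MTBF = 1 / λ_sys = 1510 h

1510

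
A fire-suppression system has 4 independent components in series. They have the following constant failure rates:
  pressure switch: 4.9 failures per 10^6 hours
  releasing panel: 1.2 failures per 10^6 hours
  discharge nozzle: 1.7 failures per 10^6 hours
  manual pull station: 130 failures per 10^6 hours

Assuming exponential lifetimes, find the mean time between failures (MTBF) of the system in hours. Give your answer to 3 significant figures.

7260

Series of exponential components: λ_sys = Σ λ_i
λ_sys = 0.0000049 + 0.0000012 + 0.0000017 + 0.00013 = 1.3780e-04 /h
MTBF = 1 / λ_sys = 7260 h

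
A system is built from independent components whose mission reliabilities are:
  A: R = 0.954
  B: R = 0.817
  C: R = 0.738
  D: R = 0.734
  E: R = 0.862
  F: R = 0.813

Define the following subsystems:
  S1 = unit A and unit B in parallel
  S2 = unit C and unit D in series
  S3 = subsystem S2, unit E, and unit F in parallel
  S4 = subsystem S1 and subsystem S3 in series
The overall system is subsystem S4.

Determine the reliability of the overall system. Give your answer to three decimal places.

Parallel (A and B): 1 − (1 − 0.95400)(1 − 0.81700) = 0.99158
Series (C and D): 0.73800 × 0.73400 = 0.54169
Parallel ([0.54169], E, and F): 1 − (1 − 0.54169)(1 − 0.86200)(1 − 0.81300) = 0.98817
Series ([0.99158] and [0.98817]): 0.99158 × 0.98817 = 0.980

0.980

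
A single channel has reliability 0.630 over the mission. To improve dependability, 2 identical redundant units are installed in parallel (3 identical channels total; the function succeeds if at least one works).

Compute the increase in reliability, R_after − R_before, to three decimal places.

0.319

R_before = 0.630
R_after = 1 − (1 − 0.630)^3 = 0.949
ΔR = 0.949 − 0.630 = 0.319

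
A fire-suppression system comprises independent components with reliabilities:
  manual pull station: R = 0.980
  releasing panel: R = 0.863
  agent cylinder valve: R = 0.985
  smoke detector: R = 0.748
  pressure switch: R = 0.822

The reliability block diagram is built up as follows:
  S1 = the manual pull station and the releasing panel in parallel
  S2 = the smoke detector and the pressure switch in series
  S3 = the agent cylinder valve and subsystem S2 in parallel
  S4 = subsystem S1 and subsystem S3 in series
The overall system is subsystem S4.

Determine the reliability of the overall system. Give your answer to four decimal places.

0.9915

Parallel (manual pull station and releasing panel): 1 − (1 − 0.980000)(1 − 0.863000) = 0.997260
Series (smoke detector and pressure switch): 0.748000 × 0.822000 = 0.614856
Parallel (agent cylinder valve and [0.614856]): 1 − (1 − 0.985000)(1 − 0.614856) = 0.994223
Series ([0.997260] and [0.994223]): 0.997260 × 0.994223 = 0.9915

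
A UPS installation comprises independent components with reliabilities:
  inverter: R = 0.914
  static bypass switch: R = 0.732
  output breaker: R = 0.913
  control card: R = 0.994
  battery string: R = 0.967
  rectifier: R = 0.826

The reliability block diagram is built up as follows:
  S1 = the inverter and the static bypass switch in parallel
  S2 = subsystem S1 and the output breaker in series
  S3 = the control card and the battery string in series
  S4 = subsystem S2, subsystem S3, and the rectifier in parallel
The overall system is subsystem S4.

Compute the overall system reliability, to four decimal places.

0.9993

Parallel (inverter and static bypass switch): 1 − (1 − 0.914000)(1 − 0.732000) = 0.976952
Series ([0.976952] and output breaker): 0.976952 × 0.913000 = 0.891957
Series (control card and battery string): 0.994000 × 0.967000 = 0.961198
Parallel ([0.891957], [0.961198], and rectifier): 1 − (1 − 0.891957)(1 − 0.961198)(1 − 0.826000) = 0.9993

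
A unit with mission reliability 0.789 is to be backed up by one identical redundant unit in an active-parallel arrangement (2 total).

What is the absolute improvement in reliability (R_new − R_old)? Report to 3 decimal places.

0.166

R_before = 0.789
R_after = 1 − (1 − 0.789)^2 = 0.955
ΔR = 0.955 − 0.789 = 0.166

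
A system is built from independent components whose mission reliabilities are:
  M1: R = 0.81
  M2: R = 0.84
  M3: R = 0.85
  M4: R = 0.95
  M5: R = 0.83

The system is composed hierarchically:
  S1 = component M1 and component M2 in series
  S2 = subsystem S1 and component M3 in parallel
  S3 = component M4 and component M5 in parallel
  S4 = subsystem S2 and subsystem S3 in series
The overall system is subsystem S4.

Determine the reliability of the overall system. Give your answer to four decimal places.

Series (M1 and M2): 0.810000 × 0.840000 = 0.680400
Parallel ([0.680400] and M3): 1 − (1 − 0.680400)(1 − 0.850000) = 0.952060
Parallel (M4 and M5): 1 − (1 − 0.950000)(1 − 0.830000) = 0.991500
Series ([0.952060] and [0.991500]): 0.952060 × 0.991500 = 0.9440

0.9440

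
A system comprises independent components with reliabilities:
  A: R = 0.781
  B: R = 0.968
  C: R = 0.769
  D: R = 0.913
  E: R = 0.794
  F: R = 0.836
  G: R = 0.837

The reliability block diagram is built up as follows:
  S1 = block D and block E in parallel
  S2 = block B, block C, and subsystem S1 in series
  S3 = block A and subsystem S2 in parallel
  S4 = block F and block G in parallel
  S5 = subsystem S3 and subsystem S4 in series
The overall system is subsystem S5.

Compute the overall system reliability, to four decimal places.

0.9159

Parallel (D and E): 1 − (1 − 0.913000)(1 − 0.794000) = 0.982078
Series (B, C, and [0.982078]): 0.968000 × 0.769000 × 0.982078 = 0.731051
Parallel (A and [0.731051]): 1 − (1 − 0.781000)(1 − 0.731051) = 0.941100
Parallel (F and G): 1 − (1 − 0.836000)(1 − 0.837000) = 0.973268
Series ([0.941100] and [0.973268]): 0.941100 × 0.973268 = 0.9159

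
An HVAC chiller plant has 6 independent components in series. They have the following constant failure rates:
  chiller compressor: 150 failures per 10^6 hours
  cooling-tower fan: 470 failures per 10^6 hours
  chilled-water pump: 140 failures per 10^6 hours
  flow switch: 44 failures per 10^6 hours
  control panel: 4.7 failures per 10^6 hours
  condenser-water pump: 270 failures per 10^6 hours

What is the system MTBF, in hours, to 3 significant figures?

Series of exponential components: λ_sys = Σ λ_i
λ_sys = 0.00015 + 0.00047 + 0.00014 + 0.000044 + 0.0000047 + 0.00027 = 1.0787e-03 /h
MTBF = 1 / λ_sys = 927 h

927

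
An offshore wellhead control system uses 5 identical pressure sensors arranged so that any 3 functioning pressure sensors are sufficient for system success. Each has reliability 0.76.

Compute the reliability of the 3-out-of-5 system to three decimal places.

0.907

R = Σ_{i=3}^{5} C(5,i) p^i (1−p)^{5−i} with p = 0.76
C(5,3)·0.76^3·0.24^2 = 0.25285
C(5,4)·0.76^4·0.24^1 = 0.40035
C(5,5)·0.76^5·0.24^0 = 0.25355
Sum = 0.907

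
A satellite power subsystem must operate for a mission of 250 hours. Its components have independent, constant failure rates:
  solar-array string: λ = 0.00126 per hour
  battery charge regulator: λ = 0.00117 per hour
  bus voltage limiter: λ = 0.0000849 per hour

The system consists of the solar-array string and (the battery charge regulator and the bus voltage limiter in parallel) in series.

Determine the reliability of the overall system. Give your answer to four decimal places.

0.7259

R(solar-array string) = exp(−0.00126 × 250) = 0.729789
R(battery charge regulator) = exp(−0.00117 × 250) = 0.746395
R(bus voltage limiter) = exp(−0.0000849 × 250) = 0.978999
Parallel (battery charge regulator and bus voltage limiter): 1 − (1 − 0.746395)(1 − 0.978999) = 0.994674
Series (solar-array string and [0.994674]): 0.729789 × 0.994674 = 0.7259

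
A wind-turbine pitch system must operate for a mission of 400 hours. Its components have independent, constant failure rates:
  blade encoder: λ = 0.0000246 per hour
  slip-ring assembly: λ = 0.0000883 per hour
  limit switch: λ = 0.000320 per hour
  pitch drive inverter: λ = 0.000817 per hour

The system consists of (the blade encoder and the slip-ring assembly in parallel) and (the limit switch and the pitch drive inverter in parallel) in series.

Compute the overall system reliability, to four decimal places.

0.9662

R(blade encoder) = exp(−0.0000246 × 400) = 0.990208
R(slip-ring assembly) = exp(−0.0000883 × 400) = 0.965296
R(limit switch) = exp(−0.000320 × 400) = 0.879853
R(pitch drive inverter) = exp(−0.000817 × 400) = 0.721228
Parallel (blade encoder and slip-ring assembly): 1 − (1 − 0.990208)(1 − 0.965296) = 0.999660
Parallel (limit switch and pitch drive inverter): 1 − (1 − 0.879853)(1 − 0.721228) = 0.966506
Series ([0.999660] and [0.966506]): 0.999660 × 0.966506 = 0.9662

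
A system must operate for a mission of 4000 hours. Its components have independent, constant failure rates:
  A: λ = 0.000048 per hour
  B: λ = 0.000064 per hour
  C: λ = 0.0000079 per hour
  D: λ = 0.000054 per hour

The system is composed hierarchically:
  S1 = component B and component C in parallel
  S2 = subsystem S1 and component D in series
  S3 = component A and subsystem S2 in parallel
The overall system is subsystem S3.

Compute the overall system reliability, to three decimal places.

0.965

R(A) = exp(−0.000048 × 4000) = 0.82531
R(B) = exp(−0.000064 × 4000) = 0.77414
R(C) = exp(−0.0000079 × 4000) = 0.96889
R(D) = exp(−0.000054 × 4000) = 0.80574
Parallel (B and C): 1 − (1 − 0.77414)(1 − 0.96889) = 0.99297
Series ([0.99297] and D): 0.99297 × 0.80574 = 0.80008
Parallel (A and [0.80008]): 1 − (1 − 0.82531)(1 − 0.80008) = 0.965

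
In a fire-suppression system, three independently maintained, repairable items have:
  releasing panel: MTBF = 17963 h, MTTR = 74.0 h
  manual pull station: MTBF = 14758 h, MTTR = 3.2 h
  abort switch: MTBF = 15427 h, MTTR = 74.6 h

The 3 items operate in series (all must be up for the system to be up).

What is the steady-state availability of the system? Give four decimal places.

0.9909

A(releasing panel) = MTBF/(MTBF+MTTR) = 17963/(17963+74.0) = 0.995897
A(manual pull station) = MTBF/(MTBF+MTTR) = 14758/(14758+3.2) = 0.999783
A(abort switch) = MTBF/(MTBF+MTTR) = 15427/(15427+74.6) = 0.995188
Series availability: 0.995897 × 0.999783 × 0.995188 = 0.9909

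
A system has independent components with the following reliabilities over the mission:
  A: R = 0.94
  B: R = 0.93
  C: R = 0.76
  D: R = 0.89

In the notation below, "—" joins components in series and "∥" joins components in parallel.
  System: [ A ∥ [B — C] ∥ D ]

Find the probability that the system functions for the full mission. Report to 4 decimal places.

0.9981

Series (B and C): 0.930000 × 0.760000 = 0.706800
Parallel (A, [0.706800], and D): 1 − (1 − 0.940000)(1 − 0.706800)(1 − 0.890000) = 0.9981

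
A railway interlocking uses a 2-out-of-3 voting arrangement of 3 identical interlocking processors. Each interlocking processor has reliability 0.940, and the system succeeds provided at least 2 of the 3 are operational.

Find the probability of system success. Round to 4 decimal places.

0.9896

R = Σ_{i=2}^{3} C(3,i) p^i (1−p)^{3−i} with p = 0.940
C(3,2)·0.940^2·0.060^1 = 0.159048
C(3,3)·0.940^3·0.060^0 = 0.830584
Sum = 0.9896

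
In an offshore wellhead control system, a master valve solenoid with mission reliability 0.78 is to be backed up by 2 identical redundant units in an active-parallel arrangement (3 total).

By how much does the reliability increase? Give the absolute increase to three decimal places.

0.209

R_before = 0.78
R_after = 1 − (1 − 0.78)^3 = 0.989
ΔR = 0.989 − 0.78 = 0.209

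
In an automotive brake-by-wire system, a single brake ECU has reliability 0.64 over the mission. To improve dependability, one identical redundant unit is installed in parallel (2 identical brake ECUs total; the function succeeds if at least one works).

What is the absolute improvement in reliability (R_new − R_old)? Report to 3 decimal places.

0.230

R_before = 0.64
R_after = 1 − (1 − 0.64)^2 = 0.870
ΔR = 0.870 − 0.64 = 0.230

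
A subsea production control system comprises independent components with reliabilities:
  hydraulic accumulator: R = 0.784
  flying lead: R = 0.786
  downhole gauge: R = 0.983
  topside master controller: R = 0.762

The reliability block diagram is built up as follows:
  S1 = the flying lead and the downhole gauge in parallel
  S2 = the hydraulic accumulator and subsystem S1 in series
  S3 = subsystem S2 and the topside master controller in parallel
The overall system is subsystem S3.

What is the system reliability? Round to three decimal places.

Parallel (flying lead and downhole gauge): 1 − (1 − 0.78600)(1 − 0.98300) = 0.99636
Series (hydraulic accumulator and [0.99636]): 0.78400 × 0.99636 = 0.78115
Parallel ([0.78115] and topside master controller): 1 − (1 − 0.78115)(1 − 0.76200) = 0.948

0.948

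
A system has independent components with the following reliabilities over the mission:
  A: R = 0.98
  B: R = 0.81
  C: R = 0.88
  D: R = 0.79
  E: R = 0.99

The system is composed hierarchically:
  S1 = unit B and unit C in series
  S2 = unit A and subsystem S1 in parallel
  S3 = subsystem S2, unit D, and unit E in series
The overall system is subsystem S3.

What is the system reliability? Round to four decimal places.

0.7776

Series (B and C): 0.810000 × 0.880000 = 0.712800
Parallel (A and [0.712800]): 1 − (1 − 0.980000)(1 − 0.712800) = 0.994256
Series ([0.994256], D, and E): 0.994256 × 0.790000 × 0.990000 = 0.7776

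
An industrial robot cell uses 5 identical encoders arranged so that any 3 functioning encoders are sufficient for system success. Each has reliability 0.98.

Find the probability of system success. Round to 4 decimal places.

0.9999

R = Σ_{i=3}^{5} C(5,i) p^i (1−p)^{5−i} with p = 0.98
C(5,3)·0.98^3·0.02^2 = 0.003765
C(5,4)·0.98^4·0.02^1 = 0.092237
C(5,5)·0.98^5·0.02^0 = 0.903921
Sum = 0.9999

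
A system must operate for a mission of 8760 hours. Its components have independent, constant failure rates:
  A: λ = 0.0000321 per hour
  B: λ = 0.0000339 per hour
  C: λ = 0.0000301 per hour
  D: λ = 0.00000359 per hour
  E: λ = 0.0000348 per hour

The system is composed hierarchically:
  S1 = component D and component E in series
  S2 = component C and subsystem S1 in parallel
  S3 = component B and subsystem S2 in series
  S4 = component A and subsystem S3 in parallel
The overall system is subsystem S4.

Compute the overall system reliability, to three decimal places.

0.925

R(A) = exp(−0.0000321 × 8760) = 0.75488
R(B) = exp(−0.0000339 × 8760) = 0.74307
R(C) = exp(−0.0000301 × 8760) = 0.76822
R(D) = exp(−0.00000359 × 8760) = 0.96904
R(E) = exp(−0.0000348 × 8760) = 0.73724
Series (D and E): 0.96904 × 0.73724 = 0.71442
Parallel (C and [0.71442]): 1 − (1 − 0.76822)(1 − 0.71442) = 0.93381
Series (B and [0.93381]): 0.74307 × 0.93381 = 0.69389
Parallel (A and [0.69389]): 1 − (1 − 0.75488)(1 − 0.69389) = 0.925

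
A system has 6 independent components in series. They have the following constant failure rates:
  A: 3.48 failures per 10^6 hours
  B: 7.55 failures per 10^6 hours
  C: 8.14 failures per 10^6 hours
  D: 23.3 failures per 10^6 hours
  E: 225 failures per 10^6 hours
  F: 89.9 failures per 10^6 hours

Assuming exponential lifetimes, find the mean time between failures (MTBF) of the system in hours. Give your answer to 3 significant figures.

2800

Series of exponential components: λ_sys = Σ λ_i
λ_sys = 0.00000348 + 0.00000755 + 0.00000814 + 0.0000233 + 0.000225 + 0.0000899 = 3.5737e-04 /h
MTBF = 1 / λ_sys = 2800 h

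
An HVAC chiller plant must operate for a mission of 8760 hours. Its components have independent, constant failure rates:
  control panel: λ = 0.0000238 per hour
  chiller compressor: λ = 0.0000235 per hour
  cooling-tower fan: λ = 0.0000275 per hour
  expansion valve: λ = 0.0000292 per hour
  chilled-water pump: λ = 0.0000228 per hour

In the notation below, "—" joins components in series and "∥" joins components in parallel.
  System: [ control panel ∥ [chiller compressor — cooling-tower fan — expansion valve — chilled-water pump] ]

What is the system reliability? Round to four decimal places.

0.8881

R(control panel) = exp(−0.0000238 × 8760) = 0.811811
R(chiller compressor) = exp(−0.0000235 × 8760) = 0.813947
R(cooling-tower fan) = exp(−0.0000275 × 8760) = 0.785920
R(expansion valve) = exp(−0.0000292 × 8760) = 0.774303
R(chilled-water pump) = exp(−0.0000228 × 8760) = 0.818953
Series (chiller compressor, cooling-tower fan, expansion valve, and chilled-water pump): 0.813947 × 0.785920 × 0.774303 × 0.818953 = 0.405643
Parallel (control panel and [0.405643]): 1 − (1 − 0.811811)(1 − 0.405643) = 0.8881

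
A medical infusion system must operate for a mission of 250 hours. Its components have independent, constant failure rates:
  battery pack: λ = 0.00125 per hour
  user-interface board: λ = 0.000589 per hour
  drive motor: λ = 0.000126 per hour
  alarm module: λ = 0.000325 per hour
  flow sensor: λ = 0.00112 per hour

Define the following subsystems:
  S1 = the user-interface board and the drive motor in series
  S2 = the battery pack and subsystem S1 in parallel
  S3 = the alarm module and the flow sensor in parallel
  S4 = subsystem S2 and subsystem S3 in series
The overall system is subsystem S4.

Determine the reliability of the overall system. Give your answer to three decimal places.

R(battery pack) = exp(−0.00125 × 250) = 0.73162
R(user-interface board) = exp(−0.000589 × 250) = 0.86308
R(drive motor) = exp(−0.000126 × 250) = 0.96899
R(alarm module) = exp(−0.000325 × 250) = 0.92196
R(flow sensor) = exp(−0.00112 × 250) = 0.75578
Series (user-interface board and drive motor): 0.86308 × 0.96899 = 0.83632
Parallel (battery pack and [0.83632]): 1 − (1 − 0.73162)(1 − 0.83632) = 0.95607
Parallel (alarm module and flow sensor): 1 − (1 − 0.92196)(1 − 0.75578) = 0.98094
Series ([0.95607] and [0.98094]): 0.95607 × 0.98094 = 0.938

0.938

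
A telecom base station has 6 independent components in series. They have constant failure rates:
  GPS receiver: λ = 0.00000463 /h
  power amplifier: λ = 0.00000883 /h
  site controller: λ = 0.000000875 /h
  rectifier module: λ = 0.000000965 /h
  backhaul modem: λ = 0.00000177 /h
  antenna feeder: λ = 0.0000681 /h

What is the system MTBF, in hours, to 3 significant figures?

Series of exponential components: λ_sys = Σ λ_i
λ_sys = 0.00000463 + 0.00000883 + 0.000000875 + 0.000000965 + 0.00000177 + 0.0000681 = 8.5170e-05 /h
MTBF = 1 / λ_sys = 11700 h

11700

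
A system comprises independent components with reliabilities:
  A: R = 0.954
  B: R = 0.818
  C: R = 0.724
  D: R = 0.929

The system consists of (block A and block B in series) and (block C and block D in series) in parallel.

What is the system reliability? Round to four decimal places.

0.9281

Series (A and B): 0.954000 × 0.818000 = 0.780372
Series (C and D): 0.724000 × 0.929000 = 0.672596
Parallel ([0.780372] and [0.672596]): 1 − (1 − 0.780372)(1 − 0.672596) = 0.9281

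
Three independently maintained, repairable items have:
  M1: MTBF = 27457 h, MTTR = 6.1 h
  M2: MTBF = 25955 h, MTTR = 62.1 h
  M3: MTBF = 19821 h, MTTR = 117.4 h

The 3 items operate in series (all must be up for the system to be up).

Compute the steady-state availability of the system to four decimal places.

A(M1) = MTBF/(MTBF+MTTR) = 27457/(27457+6.1) = 0.999778
A(M2) = MTBF/(MTBF+MTTR) = 25955/(25955+62.1) = 0.997613
A(M3) = MTBF/(MTBF+MTTR) = 19821/(19821+117.4) = 0.994112
Series availability: 0.999778 × 0.997613 × 0.994112 = 0.9915

0.9915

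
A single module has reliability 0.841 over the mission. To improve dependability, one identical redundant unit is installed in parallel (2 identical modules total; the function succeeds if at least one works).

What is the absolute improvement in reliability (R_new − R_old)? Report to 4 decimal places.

0.1337

R_before = 0.841
R_after = 1 − (1 − 0.841)^2 = 0.9747
ΔR = 0.9747 − 0.841 = 0.1337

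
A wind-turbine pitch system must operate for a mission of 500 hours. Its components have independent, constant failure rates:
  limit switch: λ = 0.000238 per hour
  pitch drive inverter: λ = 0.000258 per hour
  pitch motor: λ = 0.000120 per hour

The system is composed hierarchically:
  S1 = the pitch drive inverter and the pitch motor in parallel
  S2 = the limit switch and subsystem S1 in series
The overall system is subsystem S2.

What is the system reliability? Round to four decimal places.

R(limit switch) = exp(−0.000238 × 500) = 0.887808
R(pitch drive inverter) = exp(−0.000258 × 500) = 0.878974
R(pitch motor) = exp(−0.000120 × 500) = 0.941765
Parallel (pitch drive inverter and pitch motor): 1 − (1 − 0.878974)(1 − 0.941765) = 0.992952
Series (limit switch and [0.992952]): 0.887808 × 0.992952 = 0.8816

0.8816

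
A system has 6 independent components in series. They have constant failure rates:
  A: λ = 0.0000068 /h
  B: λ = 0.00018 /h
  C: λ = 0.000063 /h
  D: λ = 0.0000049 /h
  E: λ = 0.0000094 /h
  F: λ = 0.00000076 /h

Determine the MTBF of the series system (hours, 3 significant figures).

3780

Series of exponential components: λ_sys = Σ λ_i
λ_sys = 0.0000068 + 0.00018 + 0.000063 + 0.0000049 + 0.0000094 + 0.00000076 = 2.6486e-04 /h
MTBF = 1 / λ_sys = 3780 h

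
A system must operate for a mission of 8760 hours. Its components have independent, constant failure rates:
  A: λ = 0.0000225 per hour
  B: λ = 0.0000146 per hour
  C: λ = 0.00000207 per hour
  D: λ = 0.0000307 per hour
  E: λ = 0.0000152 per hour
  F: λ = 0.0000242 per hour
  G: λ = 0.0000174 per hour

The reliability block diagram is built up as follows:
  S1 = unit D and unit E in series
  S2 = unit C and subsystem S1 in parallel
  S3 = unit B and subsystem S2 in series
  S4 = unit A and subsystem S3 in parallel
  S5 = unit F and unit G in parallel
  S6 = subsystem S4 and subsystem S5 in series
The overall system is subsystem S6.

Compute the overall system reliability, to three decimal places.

0.951

R(A) = exp(−0.0000225 × 8760) = 0.82111
R(B) = exp(−0.0000146 × 8760) = 0.87994
R(C) = exp(−0.00000207 × 8760) = 0.98203
R(D) = exp(−0.0000307 × 8760) = 0.76420
R(E) = exp(−0.0000152 × 8760) = 0.87533
R(F) = exp(−0.0000242 × 8760) = 0.80897
R(G) = exp(−0.0000174 × 8760) = 0.85862
Series (D and E): 0.76420 × 0.87533 = 0.66893
Parallel (C and [0.66893]): 1 − (1 − 0.98203)(1 − 0.66893) = 0.99405
Series (B and [0.99405]): 0.87994 × 0.99405 = 0.87470
Parallel (A and [0.87470]): 1 − (1 − 0.82111)(1 − 0.87470) = 0.97759
Parallel (F and G): 1 − (1 − 0.80897)(1 − 0.85862) = 0.97299
Series ([0.97759] and [0.97299]): 0.97759 × 0.97299 = 0.951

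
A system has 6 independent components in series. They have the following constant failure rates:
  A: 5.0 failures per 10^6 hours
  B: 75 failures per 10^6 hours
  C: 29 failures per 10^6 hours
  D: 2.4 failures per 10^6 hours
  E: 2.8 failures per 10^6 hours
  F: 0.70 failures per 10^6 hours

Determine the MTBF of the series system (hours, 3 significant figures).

Series of exponential components: λ_sys = Σ λ_i
λ_sys = 0.0000050 + 0.000075 + 0.000029 + 0.0000024 + 0.0000028 + 0.00000070 = 1.1490e-04 /h
MTBF = 1 / λ_sys = 8700 h

8700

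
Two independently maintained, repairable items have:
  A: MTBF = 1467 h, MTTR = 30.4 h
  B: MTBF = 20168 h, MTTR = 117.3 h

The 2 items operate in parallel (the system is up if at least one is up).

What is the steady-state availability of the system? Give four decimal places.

A(A) = MTBF/(MTBF+MTTR) = 1467/(1467+30.4) = 0.979698
A(B) = MTBF/(MTBF+MTTR) = 20168/(20168+117.3) = 0.994217
Parallel availability: 1 − (1 − 0.979698)(1 − 0.994217) = 0.9999

0.9999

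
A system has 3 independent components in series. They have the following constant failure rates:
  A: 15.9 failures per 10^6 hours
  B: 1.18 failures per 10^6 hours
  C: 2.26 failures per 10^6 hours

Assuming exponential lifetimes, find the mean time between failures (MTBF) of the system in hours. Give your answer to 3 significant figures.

51700

Series of exponential components: λ_sys = Σ λ_i
λ_sys = 0.0000159 + 0.00000118 + 0.00000226 = 1.9340e-05 /h
MTBF = 1 / λ_sys = 51700 h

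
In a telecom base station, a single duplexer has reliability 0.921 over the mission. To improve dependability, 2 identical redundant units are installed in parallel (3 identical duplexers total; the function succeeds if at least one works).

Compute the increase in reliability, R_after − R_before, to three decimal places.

R_before = 0.921
R_after = 1 − (1 − 0.921)^3 = 1.000
ΔR = 1.000 − 0.921 = 0.079

0.079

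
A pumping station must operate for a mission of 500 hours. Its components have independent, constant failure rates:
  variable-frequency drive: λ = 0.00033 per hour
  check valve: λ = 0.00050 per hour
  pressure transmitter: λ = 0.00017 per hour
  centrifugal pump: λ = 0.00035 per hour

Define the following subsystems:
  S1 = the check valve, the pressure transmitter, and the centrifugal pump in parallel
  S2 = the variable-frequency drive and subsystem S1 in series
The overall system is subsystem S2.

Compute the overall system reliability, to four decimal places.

0.8454

R(variable-frequency drive) = exp(−0.00033 × 500) = 0.847894
R(check valve) = exp(−0.00050 × 500) = 0.778801
R(pressure transmitter) = exp(−0.00017 × 500) = 0.918512
R(centrifugal pump) = exp(−0.00035 × 500) = 0.839457
Parallel (check valve, pressure transmitter, and centrifugal pump): 1 − (1 − 0.778801)(1 − 0.918512)(1 − 0.839457) = 0.997106
Series (variable-frequency drive and [0.997106]): 0.847894 × 0.997106 = 0.8454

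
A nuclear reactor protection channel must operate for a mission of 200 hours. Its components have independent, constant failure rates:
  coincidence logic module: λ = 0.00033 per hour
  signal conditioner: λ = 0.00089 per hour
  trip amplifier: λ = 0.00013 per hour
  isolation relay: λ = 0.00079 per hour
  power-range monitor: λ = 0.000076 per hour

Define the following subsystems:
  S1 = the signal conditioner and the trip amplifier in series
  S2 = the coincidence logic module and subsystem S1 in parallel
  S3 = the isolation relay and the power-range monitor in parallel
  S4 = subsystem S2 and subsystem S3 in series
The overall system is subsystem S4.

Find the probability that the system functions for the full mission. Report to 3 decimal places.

0.986

R(coincidence logic module) = exp(−0.00033 × 200) = 0.93613
R(signal conditioner) = exp(−0.00089 × 200) = 0.83694
R(trip amplifier) = exp(−0.00013 × 200) = 0.97434
R(isolation relay) = exp(−0.00079 × 200) = 0.85385
R(power-range monitor) = exp(−0.000076 × 200) = 0.98491
Series (signal conditioner and trip amplifier): 0.83694 × 0.97434 = 0.81546
Parallel (coincidence logic module and [0.81546]): 1 − (1 − 0.93613)(1 − 0.81546) = 0.98821
Parallel (isolation relay and power-range monitor): 1 − (1 − 0.85385)(1 − 0.98491) = 0.99779
Series ([0.98821] and [0.99779]): 0.98821 × 0.99779 = 0.986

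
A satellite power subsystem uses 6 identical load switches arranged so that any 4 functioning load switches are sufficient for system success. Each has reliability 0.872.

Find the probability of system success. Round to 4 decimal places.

0.9689

R = Σ_{i=4}^{6} C(6,i) p^i (1−p)^{6−i} with p = 0.872
C(6,4)·0.872^4·0.128^2 = 0.142094
C(6,5)·0.872^5·0.128^1 = 0.387207
C(6,6)·0.872^6·0.128^0 = 0.439642
Sum = 0.9689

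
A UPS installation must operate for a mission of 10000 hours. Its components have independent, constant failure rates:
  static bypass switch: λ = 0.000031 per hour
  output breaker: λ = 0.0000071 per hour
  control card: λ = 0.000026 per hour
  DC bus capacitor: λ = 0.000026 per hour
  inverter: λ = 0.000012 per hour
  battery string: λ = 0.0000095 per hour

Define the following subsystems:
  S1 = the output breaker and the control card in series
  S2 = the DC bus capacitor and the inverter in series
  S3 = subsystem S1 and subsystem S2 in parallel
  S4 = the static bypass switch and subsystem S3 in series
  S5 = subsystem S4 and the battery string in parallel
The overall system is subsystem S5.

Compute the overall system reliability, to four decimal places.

R(static bypass switch) = exp(−0.000031 × 10000) = 0.733447
R(output breaker) = exp(−0.0000071 × 10000) = 0.931462
R(control card) = exp(−0.000026 × 10000) = 0.771052
R(DC bus capacitor) = exp(−0.000026 × 10000) = 0.771052
R(inverter) = exp(−0.000012 × 10000) = 0.886920
R(battery string) = exp(−0.0000095 × 10000) = 0.909373
Series (output breaker and control card): 0.931462 × 0.771052 = 0.718206
Series (DC bus capacitor and inverter): 0.771052 × 0.886920 = 0.683861
Parallel ([0.718206] and [0.683861]): 1 − (1 − 0.718206)(1 − 0.683861) = 0.910914
Series (static bypass switch and [0.910914]): 0.733447 × 0.910914 = 0.668107
Parallel ([0.668107] and battery string): 1 − (1 − 0.668107)(1 − 0.909373) = 0.9699

0.9699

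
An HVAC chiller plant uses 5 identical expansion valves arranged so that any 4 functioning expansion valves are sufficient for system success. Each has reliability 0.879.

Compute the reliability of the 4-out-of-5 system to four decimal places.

0.8859

R = Σ_{i=4}^{5} C(5,i) p^i (1−p)^{5−i} with p = 0.879
C(5,4)·0.879^4·0.121^1 = 0.361169
C(5,5)·0.879^5·0.121^0 = 0.524740
Sum = 0.8859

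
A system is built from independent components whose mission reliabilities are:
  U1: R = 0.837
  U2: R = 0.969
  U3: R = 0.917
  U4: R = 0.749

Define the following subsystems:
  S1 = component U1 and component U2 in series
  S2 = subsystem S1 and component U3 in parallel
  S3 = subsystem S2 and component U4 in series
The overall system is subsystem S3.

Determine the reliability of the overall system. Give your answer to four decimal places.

Series (U1 and U2): 0.837000 × 0.969000 = 0.811053
Parallel ([0.811053] and U3): 1 − (1 − 0.811053)(1 − 0.917000) = 0.984317
Series ([0.984317] and U4): 0.984317 × 0.749000 = 0.7373

0.7373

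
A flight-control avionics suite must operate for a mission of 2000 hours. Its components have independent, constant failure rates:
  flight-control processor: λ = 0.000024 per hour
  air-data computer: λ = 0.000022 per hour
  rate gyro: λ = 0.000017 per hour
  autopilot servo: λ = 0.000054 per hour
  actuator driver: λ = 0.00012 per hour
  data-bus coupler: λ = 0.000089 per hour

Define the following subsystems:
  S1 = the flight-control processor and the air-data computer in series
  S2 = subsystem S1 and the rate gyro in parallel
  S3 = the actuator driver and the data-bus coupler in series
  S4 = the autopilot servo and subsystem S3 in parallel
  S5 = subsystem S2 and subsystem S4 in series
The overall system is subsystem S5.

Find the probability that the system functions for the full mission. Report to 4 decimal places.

0.9622

R(flight-control processor) = exp(−0.000024 × 2000) = 0.953134
R(air-data computer) = exp(−0.000022 × 2000) = 0.956954
R(rate gyro) = exp(−0.000017 × 2000) = 0.966572
R(autopilot servo) = exp(−0.000054 × 2000) = 0.897628
R(actuator driver) = exp(−0.00012 × 2000) = 0.786628
R(data-bus coupler) = exp(−0.000089 × 2000) = 0.836942
Series (flight-control processor and air-data computer): 0.953134 × 0.956954 = 0.912105
Parallel ([0.912105] and rate gyro): 1 − (1 − 0.912105)(1 − 0.966572) = 0.997062
Series (actuator driver and data-bus coupler): 0.786628 × 0.836942 = 0.658362
Parallel (autopilot servo and [0.658362]): 1 − (1 − 0.897628)(1 − 0.658362) = 0.965026
Series ([0.997062] and [0.965026]): 0.997062 × 0.965026 = 0.9622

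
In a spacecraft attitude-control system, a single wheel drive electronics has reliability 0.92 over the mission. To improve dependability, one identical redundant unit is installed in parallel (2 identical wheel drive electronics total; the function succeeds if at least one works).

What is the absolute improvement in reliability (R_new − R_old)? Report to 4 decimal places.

R_before = 0.92
R_after = 1 − (1 − 0.92)^2 = 0.9936
ΔR = 0.9936 − 0.92 = 0.0736

0.0736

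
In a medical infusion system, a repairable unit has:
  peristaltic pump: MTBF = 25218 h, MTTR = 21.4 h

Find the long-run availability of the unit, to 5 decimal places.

A(peristaltic pump) = MTBF/(MTBF+MTTR) = 25218/(25218+21.4) = 0.99915

0.99915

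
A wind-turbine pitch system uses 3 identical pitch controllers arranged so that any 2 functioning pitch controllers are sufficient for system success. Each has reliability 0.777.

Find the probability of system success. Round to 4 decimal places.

0.8730

R = Σ_{i=2}^{3} C(3,i) p^i (1−p)^{3−i} with p = 0.777
C(3,2)·0.777^2·0.223^1 = 0.403895
C(3,3)·0.777^3·0.223^0 = 0.469097
Sum = 0.8730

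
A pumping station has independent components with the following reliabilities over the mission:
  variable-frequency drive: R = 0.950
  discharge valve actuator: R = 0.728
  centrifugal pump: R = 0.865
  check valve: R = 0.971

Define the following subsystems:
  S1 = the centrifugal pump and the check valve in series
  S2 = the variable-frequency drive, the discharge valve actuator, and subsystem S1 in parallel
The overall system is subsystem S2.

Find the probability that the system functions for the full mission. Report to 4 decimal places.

Series (centrifugal pump and check valve): 0.865000 × 0.971000 = 0.839915
Parallel (variable-frequency drive, discharge valve actuator, and [0.839915]): 1 − (1 − 0.950000)(1 − 0.728000)(1 − 0.839915) = 0.9978

0.9978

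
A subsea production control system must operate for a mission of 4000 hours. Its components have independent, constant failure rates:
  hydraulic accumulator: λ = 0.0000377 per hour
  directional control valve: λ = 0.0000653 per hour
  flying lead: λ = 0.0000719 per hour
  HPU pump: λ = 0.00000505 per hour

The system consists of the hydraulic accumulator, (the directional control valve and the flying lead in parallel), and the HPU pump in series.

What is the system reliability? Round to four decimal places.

0.7944

R(hydraulic accumulator) = exp(−0.0000377 × 4000) = 0.860020
R(directional control valve) = exp(−0.0000653 × 4000) = 0.770127
R(flying lead) = exp(−0.0000719 × 4000) = 0.750062
R(HPU pump) = exp(−0.00000505 × 4000) = 0.980003
Parallel (directional control valve and flying lead): 1 − (1 − 0.770127)(1 − 0.750062) = 0.942546
Series (hydraulic accumulator, [0.942546], and HPU pump): 0.860020 × 0.942546 × 0.980003 = 0.7944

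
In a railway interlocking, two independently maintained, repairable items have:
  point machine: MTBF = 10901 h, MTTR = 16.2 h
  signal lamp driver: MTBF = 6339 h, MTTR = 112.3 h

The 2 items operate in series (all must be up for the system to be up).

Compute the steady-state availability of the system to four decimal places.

A(point machine) = MTBF/(MTBF+MTTR) = 10901/(10901+16.2) = 0.998516
A(signal lamp driver) = MTBF/(MTBF+MTTR) = 6339/(6339+112.3) = 0.982593
Series availability: 0.998516 × 0.982593 = 0.9811

0.9811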